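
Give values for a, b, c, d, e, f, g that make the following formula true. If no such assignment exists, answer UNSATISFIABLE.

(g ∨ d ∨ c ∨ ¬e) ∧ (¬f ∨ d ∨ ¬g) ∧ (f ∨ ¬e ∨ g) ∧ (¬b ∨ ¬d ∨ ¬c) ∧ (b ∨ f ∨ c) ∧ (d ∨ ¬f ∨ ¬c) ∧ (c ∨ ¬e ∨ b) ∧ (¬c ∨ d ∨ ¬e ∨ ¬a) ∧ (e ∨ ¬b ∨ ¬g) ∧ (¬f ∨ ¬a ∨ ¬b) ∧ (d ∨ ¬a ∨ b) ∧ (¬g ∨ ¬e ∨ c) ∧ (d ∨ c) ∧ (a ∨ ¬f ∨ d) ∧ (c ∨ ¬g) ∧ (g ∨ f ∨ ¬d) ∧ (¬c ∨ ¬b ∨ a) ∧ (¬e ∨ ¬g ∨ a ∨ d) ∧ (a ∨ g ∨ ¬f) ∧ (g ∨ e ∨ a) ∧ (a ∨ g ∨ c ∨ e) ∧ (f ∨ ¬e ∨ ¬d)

a ↦ True; b ↦ True; c ↦ True; d ↦ False; e ↦ False; f ↦ False; g ↦ False

Branch on d: set d = False.
Unit clause (c) forces c = True.
Unit clause (¬f) forces f = False.
Branch on e: set e = False.
Branch on b: set b = True.
Unit clause (¬g) forces g = False.
Unit clause (a) forces a = True.
Every clause now holds.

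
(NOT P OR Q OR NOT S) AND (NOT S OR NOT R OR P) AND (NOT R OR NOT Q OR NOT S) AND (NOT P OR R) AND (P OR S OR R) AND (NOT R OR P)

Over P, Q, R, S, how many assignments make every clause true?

There are 2^4 = 16 truth assignments over (P, Q, R, S).
Check each against the 6 clauses (columns in the order P, Q, R, S):
  F F F F  ✗ fails (P OR S OR R)
  F F F T  ✓ satisfies all
  F F T F  ✗ fails (NOT R OR P)
  F F T T  ✗ fails (NOT S OR NOT R OR P)
  F T F F  ✗ fails (P OR S OR R)
  F T F T  ✓ satisfies all
  F T T F  ✗ fails (NOT R OR P)
  F T T T  ✗ fails (NOT S OR NOT R OR P)
  T F F F  ✗ fails (NOT P OR R)
  T F F T  ✗ fails (NOT P OR Q OR NOT S)
  T F T F  ✓ satisfies all
  T F T T  ✗ fails (NOT P OR Q OR NOT S)
  T T F F  ✗ fails (NOT P OR R)
  T T F T  ✗ fails (NOT P OR R)
  T T T F  ✓ satisfies all
  T T T T  ✗ fails (NOT R OR NOT Q OR NOT S)
4 of the 16 rows are models.

4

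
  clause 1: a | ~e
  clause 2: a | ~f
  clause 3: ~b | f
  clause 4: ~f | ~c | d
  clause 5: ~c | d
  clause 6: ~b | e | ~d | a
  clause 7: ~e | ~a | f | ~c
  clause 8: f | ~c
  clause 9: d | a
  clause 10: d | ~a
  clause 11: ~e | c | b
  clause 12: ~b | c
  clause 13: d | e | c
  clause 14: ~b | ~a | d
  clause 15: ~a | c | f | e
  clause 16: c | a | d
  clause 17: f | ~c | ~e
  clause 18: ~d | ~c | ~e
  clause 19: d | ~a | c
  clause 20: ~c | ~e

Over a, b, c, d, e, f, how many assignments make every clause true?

4

There are 2^6 = 64 truth assignments over (a, b, c, d, e, f).
Split on c. With c = 1, the clauses containing c are satisfied and ~c drops from the rest; 2 of the 2^5 = 32 assignments to the other variables satisfy what remains.
With c = 0, by the same count on the reduced clause set, 2 assignments work.
Total: 2 + 2 = 4.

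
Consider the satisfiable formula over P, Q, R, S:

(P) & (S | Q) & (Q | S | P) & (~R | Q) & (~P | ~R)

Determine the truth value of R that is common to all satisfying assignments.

False

Suppose R = 1.
(P) alone gives P = 1.
That conflicts with the unit clause (~P).
So every satisfying assignment has R = False.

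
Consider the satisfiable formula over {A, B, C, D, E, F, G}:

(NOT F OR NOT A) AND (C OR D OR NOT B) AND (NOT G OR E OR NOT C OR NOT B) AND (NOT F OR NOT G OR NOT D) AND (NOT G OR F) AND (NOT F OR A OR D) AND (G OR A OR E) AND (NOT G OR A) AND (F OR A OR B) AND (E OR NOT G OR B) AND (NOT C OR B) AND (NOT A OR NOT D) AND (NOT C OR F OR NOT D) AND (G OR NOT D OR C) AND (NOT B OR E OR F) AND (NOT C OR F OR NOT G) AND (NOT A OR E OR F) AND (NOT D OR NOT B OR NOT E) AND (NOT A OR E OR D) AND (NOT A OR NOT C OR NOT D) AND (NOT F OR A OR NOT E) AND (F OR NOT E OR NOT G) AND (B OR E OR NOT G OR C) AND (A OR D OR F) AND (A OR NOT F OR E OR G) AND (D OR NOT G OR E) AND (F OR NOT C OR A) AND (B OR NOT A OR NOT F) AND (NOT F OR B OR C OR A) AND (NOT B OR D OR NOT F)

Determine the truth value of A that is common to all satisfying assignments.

Suppose A = false.
From the singleton clause (NOT G), G = false.
From the singleton clause (E), E = true.
From the singleton clause (NOT F), F = false.
From the singleton clause (B), B = true.
From the singleton clause (NOT D), D = false.
Now (D) is unsatisfied and unit — conflict.
So every satisfying assignment has A = True.

True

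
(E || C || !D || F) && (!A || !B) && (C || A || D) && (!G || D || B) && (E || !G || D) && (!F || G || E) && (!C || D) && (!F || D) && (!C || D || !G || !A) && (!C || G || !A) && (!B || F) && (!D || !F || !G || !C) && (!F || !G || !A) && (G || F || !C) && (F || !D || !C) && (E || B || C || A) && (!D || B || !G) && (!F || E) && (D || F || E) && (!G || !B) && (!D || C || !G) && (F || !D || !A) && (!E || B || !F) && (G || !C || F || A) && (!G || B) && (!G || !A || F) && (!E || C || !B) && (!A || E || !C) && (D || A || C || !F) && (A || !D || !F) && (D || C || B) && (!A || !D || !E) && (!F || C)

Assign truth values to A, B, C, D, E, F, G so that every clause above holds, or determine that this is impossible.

Case A = false:
Case C = false:
The clause (D) is unit, so D = true.
The clause (!G) is unit, so G = false.
The clause (!F) is unit, so F = false.
The clause (E) is unit, so E = true.
The clause (!B) is unit, so B = false.
Every clause now holds.

A=false,  B=false,  C=false,  D=true,  E=true,  F=false,  G=false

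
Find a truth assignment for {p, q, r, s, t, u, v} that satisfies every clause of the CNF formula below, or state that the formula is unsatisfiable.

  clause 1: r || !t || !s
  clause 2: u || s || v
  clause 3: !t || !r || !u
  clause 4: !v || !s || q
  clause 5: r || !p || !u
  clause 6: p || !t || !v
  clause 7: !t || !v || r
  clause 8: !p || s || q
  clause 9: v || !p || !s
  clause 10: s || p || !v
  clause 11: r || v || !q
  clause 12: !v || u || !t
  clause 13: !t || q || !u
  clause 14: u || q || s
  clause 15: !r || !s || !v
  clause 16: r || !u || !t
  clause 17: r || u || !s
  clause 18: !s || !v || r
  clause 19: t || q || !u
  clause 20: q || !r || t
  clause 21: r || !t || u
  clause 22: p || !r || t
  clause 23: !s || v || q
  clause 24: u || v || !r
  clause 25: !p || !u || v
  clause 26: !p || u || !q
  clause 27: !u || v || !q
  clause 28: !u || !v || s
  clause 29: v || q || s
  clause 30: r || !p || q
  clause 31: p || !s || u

Case r = true:
Case t = false:
(q) alone gives q = true.
(p) alone gives p = true.
(u) alone gives u = true.
(v) alone gives v = true.
(!s) alone gives s = false.
That conflicts with the unit clause (s).
So t must be the other value — set t = true.
(!u) alone gives u = false.
(!v) alone gives v = false.
That conflicts with the unit clause (v).
Either choice for t ends in contradiction.
So r must be the other value — set r = false.
Case t = false:
Case p = false:
Case s = true:
(u) alone gives u = true.
(!v) alone gives v = false.
(!q) alone gives q = false.
That conflicts with the unit clause (q).
So s must be the other value — set s = false.
(!v) alone gives v = false.
(u) alone gives u = true.
(!q) alone gives q = false.
That conflicts with the unit clause (q).
Either choice for s ends in contradiction.
So p must be the other value — set p = true.
(!u) alone gives u = false.
(!s) alone gives s = false.
(v) alone gives v = true.
(q) alone gives q = true.
That conflicts with the unit clause (!q).
Either choice for p ends in contradiction.
So t must be the other value — set t = true.
(!s) alone gives s = false.
(!v) alone gives v = false.
(u) alone gives u = true.
That conflicts with the unit clause (!u).
Either choice for t ends in contradiction.
Either choice for r ends in contradiction.

UNSATISFIABLE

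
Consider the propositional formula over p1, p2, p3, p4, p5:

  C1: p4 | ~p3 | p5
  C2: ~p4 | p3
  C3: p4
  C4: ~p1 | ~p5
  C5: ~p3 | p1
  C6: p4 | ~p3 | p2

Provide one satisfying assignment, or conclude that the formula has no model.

p1=1; p2=1; p3=1; p4=1; p5=0

The clause (p4) is unit, so p4 = 1.
The clause (p3) is unit, so p3 = 1.
The clause (p1) is unit, so p1 = 1.
The clause (~p5) is unit, so p5 = 0.
Every clause is now satisfied; p2 is unconstrained.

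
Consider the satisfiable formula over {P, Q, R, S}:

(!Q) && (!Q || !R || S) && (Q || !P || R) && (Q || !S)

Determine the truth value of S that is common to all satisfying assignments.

False

Suppose S = true.
The clause (!Q) is unit, so Q = false.
But (Q) is also a unit clause — contradiction.
So every satisfying assignment has S = False.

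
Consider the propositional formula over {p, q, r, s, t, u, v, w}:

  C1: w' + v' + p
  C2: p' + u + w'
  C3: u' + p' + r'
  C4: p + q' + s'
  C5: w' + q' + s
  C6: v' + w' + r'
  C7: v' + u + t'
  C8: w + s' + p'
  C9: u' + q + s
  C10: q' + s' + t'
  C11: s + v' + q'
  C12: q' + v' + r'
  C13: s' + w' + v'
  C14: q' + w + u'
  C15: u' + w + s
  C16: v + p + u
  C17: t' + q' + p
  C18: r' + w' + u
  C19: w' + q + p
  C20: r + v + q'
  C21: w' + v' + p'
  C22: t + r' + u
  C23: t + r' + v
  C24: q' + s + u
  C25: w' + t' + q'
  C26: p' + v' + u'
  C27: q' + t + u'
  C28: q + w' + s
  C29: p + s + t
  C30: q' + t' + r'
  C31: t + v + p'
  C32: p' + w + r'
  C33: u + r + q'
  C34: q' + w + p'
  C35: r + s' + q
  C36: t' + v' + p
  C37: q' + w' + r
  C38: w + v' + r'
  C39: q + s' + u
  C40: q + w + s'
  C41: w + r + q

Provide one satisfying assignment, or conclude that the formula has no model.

UNSATISFIABLE

Suppose w = 0.
Suppose s = 0.
From the singleton clause (u'), u = 0.
From the singleton clause (q'), q = 0.
From the singleton clause (r), r = 1.
From the singleton clause (t), t = 1.
From the singleton clause (v'), v = 0.
From the singleton clause (p), p = 1.
But (p') is also a unit clause — contradiction.
That branch fails; take s = 1 instead.
From the singleton clause (p'), p = 0.
From the singleton clause (q'), q = 0.
But (q) is also a unit clause — contradiction.
Neither s = 1 nor s = 0 works.
That branch fails; take w = 1 instead.
Suppose v = 0.
Suppose p = 0.
From the singleton clause (u), u = 1.
From the singleton clause (q), q = 1.
From the singleton clause (s'), s = 0.
But (s) is also a unit clause — contradiction.
That branch fails; take p = 1 instead.
From the singleton clause (u), u = 1.
From the singleton clause (r'), r = 0.
From the singleton clause (q'), q = 0.
From the singleton clause (s), s = 1.
But (s') is also a unit clause — contradiction.
Neither p = 1 nor p = 0 works.
That branch fails; take v = 1 instead.
From the singleton clause (p), p = 1.
But (p') is also a unit clause — contradiction.
Neither v = 1 nor v = 0 works.
Neither w = 1 nor w = 0 works.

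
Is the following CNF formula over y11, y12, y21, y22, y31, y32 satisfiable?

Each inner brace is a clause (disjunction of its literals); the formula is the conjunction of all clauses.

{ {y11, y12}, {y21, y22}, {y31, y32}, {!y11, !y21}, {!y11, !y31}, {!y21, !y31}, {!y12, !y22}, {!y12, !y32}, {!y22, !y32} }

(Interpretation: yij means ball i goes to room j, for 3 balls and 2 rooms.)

No

Try y11 = true.
The clause (!y21) is unit, so y21 = false.
The clause (y22) is unit, so y22 = true.
The clause (!y31) is unit, so y31 = false.
The clause (y32) is unit, so y32 = true.
But (!y32) is also a unit clause — contradiction.
Undo y11 and try y11 = false.
The clause (y12) is unit, so y12 = true.
The clause (!y22) is unit, so y22 = false.
The clause (y21) is unit, so y21 = true.
The clause (!y31) is unit, so y31 = false.
The clause (y32) is unit, so y32 = true.
But (!y32) is also a unit clause — contradiction.
Both values of y11 lead to a conflict.
No assignment satisfies every clause.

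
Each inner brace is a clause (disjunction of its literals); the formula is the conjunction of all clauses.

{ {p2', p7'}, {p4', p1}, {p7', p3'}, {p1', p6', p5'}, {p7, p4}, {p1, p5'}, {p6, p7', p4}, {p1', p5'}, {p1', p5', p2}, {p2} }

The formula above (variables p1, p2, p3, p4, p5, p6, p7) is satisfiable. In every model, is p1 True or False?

True

Suppose p1 = 0.
The clause (p4') is unit, so p4 = 0.
The clause (p7) is unit, so p7 = 1.
The clause (p2') is unit, so p2 = 0.
That conflicts with the unit clause (p2).
So every satisfying assignment has p1 = True.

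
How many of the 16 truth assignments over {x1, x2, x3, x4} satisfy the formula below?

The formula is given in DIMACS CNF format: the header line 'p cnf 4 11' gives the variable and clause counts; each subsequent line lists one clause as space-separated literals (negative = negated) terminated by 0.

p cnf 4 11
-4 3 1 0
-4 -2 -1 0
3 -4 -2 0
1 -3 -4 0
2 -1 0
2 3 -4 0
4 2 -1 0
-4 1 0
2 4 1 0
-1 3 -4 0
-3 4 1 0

3

There are 2^4 = 16 truth assignments over (x1, x2, x3, x4).
Check each against the 11 clauses (columns in the order x1, x2, x3, x4):
  F F F F  ✗ fails (x2 ∨ x4 ∨ x1)
  F F F T  ✗ fails (¬x4 ∨ x3 ∨ x1)
  F F T F  ✗ fails (x2 ∨ x4 ∨ x1)
  F F T T  ✗ fails (x1 ∨ ¬x3 ∨ ¬x4)
  F T F F  ✓ satisfies all
  F T F T  ✗ fails (¬x4 ∨ x3 ∨ x1)
  F T T F  ✗ fails (¬x3 ∨ x4 ∨ x1)
  F T T T  ✗ fails (x1 ∨ ¬x3 ∨ ¬x4)
  T F F F  ✗ fails (x2 ∨ ¬x1)
  T F F T  ✗ fails (x2 ∨ ¬x1)
  T F T F  ✗ fails (x2 ∨ ¬x1)
  T F T T  ✗ fails (x2 ∨ ¬x1)
  T T F F  ✓ satisfies all
  T T F T  ✗ fails (¬x4 ∨ ¬x2 ∨ ¬x1)
  T T T F  ✓ satisfies all
  T T T T  ✗ fails (¬x4 ∨ ¬x2 ∨ ¬x1)
3 of the 16 rows are models.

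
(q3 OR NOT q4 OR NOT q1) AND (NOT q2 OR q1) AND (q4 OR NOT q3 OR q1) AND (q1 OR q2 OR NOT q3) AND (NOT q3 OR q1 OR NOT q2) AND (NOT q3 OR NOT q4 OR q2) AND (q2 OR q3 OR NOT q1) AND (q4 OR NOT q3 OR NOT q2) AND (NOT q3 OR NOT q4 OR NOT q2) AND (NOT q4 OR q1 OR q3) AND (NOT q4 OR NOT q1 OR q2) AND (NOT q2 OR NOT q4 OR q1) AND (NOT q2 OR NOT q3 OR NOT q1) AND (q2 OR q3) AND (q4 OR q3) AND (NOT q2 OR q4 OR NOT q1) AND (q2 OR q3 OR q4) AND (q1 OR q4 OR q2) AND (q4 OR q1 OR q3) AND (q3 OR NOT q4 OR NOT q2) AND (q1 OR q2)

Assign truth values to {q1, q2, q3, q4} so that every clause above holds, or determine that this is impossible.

Case q2 = false:
The clause (q3) is unit, so q3 = true.
The clause (q1) is unit, so q1 = true.
The clause (NOT q4) is unit, so q4 = false.
Every clause now holds.

q1=true; q2=false; q3=true; q4=false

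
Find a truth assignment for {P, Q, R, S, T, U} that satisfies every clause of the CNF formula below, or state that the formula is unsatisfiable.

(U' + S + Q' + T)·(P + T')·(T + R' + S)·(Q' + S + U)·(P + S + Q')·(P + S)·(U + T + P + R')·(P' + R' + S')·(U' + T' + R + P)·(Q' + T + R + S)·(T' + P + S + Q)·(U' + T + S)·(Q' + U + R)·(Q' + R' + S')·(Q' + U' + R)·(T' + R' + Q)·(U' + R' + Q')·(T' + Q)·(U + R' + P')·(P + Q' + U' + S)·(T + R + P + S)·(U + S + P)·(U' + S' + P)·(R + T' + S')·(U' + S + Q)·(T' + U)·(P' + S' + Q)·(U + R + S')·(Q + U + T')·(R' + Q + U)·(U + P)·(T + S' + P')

P: 1,  Q: 0,  R: 0,  S: 0,  T: 0,  U: 0

Try P = 1.
Try R = 0.
Try Q = 0.
The clause (T') is unit, so T = 0.
The clause (S') is unit, so S = 0.
The clause (U') is unit, so U = 0.
Every clause now holds.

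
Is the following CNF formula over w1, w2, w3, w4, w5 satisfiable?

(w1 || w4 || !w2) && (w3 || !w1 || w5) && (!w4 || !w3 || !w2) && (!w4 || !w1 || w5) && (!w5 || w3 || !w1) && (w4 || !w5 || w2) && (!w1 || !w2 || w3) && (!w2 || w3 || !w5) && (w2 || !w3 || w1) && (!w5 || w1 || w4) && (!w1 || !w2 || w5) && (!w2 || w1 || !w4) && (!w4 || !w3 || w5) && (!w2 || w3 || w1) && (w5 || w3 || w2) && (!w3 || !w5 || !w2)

Suppose w1 = true.
Suppose w3 = true.
Suppose w4 = false.
Suppose w5 = false.
(!w2) alone gives w2 = false.
This assignment satisfies each clause.
A satisfying assignment: w1 ↦ true,  w2 ↦ false,  w3 ↦ true,  w4 ↦ false,  w5 ↦ false.

Yes, satisfiable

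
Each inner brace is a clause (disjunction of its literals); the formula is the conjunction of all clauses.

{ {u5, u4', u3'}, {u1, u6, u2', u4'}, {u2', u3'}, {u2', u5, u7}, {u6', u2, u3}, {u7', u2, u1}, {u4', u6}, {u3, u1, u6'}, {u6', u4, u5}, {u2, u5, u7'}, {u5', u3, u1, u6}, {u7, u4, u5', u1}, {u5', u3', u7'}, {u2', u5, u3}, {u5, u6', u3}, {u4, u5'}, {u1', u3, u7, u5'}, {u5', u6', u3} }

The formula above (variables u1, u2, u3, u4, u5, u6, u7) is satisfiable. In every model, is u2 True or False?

Suppose u2 = 1.
The clause (u3') is unit, so u3 = 0.
The clause (u5) is unit, so u5 = 1.
The clause (u4) is unit, so u4 = 1.
The clause (u6) is unit, so u6 = 1.
Now (u6') is unsatisfied and unit — conflict.
So every satisfying assignment has u2 = False.

False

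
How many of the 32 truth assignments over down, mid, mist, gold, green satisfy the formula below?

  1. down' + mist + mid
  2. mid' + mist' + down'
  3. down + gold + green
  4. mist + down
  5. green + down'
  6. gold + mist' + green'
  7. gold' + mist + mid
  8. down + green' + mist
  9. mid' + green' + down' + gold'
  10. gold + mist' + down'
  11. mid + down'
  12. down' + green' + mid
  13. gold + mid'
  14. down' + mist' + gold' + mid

There are 2^5 = 32 truth assignments over (down, mid, mist, gold, green).
Split on mid. With mid = 1, the clauses containing mid are satisfied and mid' drops from the rest; 2 of the 2^4 = 16 assignments to the other variables satisfy what remains.
With mid = 0, by the same count on the reduced clause set, 2 assignments work.
(One model: down=F, mid=F, mist=T, gold=T, green=F.)
Total: 2 + 2 = 4.

4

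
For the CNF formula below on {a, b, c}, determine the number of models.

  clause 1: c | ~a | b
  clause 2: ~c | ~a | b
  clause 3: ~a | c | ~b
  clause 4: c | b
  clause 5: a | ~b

2

There are 2^3 = 8 truth assignments over (a, b, c).
Split on c. With c = 1, the clauses containing c are satisfied and ~c drops from the rest; 2 of the 2^2 = 4 assignments to the other variables satisfy what remains.
With c = 0, by the same count on the reduced clause set, 0 assignments work.
(One model: a=F, b=F, c=T.)
Total: 2 + 0 = 2.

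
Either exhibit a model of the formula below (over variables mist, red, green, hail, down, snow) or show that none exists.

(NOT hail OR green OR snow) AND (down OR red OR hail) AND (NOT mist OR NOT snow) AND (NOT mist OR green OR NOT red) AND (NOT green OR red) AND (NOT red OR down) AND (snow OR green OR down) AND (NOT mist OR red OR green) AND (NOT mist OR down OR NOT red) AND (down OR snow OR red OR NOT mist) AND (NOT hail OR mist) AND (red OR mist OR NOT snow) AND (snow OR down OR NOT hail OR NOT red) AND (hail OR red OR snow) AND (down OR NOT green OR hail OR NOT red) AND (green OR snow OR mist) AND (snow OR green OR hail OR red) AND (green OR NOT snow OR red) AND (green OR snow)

Suppose mist = true.
Unit clause (NOT snow) forces snow = false.
Unit clause (green) forces green = true.
Unit clause (red) forces red = true.
Unit clause (down) forces down = true.
Every clause is now satisfied; hail is unconstrained.

mist ↦ true; red ↦ true; green ↦ true; hail ↦ false; down ↦ true; snow ↦ false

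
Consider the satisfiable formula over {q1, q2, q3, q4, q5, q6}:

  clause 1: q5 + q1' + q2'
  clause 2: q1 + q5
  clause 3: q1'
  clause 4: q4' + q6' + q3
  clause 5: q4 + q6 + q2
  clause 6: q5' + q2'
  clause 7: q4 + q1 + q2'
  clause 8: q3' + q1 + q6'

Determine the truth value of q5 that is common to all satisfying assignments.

True

Suppose q5 = 0.
The clause (q1) is unit, so q1 = 1.
That conflicts with the unit clause (q1').
So every satisfying assignment has q5 = True.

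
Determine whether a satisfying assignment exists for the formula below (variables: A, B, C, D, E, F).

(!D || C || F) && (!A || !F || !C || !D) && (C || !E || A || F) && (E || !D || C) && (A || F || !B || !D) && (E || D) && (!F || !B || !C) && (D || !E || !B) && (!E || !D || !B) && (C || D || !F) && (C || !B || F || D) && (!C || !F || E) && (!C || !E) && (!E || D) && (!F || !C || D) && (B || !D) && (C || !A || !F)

Satisfiable

Try E = false.
Unit clause (D) forces D = true.
Unit clause (C) forces C = true.
Unit clause (!F) forces F = false.
Unit clause (B) forces B = true.
Unit clause (A) forces A = true.
All clauses are satisfied.
A satisfying assignment: A=true,  B=true,  C=true,  D=true,  E=false,  F=false.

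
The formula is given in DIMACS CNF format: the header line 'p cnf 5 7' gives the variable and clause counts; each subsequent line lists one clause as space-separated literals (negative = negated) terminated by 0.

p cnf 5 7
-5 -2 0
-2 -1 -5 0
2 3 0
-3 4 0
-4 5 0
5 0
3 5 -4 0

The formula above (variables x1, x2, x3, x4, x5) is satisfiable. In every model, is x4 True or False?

Suppose x4 = False.
(¬x3) alone gives x3 = False.
(x2) alone gives x2 = True.
(¬x5) alone gives x5 = False.
That conflicts with the unit clause (x5).
So every satisfying assignment has x4 = True.

True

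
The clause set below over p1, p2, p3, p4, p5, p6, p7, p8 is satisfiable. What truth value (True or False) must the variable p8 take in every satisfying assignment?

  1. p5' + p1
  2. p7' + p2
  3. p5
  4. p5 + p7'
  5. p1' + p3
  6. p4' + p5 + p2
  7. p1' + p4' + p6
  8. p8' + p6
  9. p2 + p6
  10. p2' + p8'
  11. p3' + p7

False

Suppose p8 = 1.
Unit clause (p5) forces p5 = 1.
Unit clause (p1) forces p1 = 1.
Unit clause (p3) forces p3 = 1.
Unit clause (p6) forces p6 = 1.
Unit clause (p2') forces p2 = 0.
Unit clause (p7') forces p7 = 0.
That conflicts with the unit clause (p7).
So every satisfying assignment has p8 = False.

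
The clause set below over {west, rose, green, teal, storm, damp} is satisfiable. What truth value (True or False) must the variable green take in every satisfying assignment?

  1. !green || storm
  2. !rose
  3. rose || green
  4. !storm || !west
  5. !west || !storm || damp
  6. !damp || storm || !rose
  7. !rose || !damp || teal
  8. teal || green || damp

Suppose green = false.
The clause (!rose) is unit, so rose = false.
That conflicts with the unit clause (rose).
So every satisfying assignment has green = True.

True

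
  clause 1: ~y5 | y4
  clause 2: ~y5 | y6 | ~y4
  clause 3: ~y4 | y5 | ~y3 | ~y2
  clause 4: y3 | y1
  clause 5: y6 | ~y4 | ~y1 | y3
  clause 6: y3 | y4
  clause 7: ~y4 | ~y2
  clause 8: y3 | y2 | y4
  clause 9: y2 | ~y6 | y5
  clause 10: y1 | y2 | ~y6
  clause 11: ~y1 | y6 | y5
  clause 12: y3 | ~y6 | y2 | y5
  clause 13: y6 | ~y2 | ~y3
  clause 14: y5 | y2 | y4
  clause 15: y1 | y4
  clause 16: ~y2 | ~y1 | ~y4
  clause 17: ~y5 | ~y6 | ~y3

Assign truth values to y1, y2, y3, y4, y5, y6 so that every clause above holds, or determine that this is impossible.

y1 ↦ 0,  y2 ↦ 0,  y3 ↦ 1,  y4 ↦ 1,  y5 ↦ 0,  y6 ↦ 0

Branch on y5: set y5 = 0.
Branch on y3: set y3 = 1.
Branch on y4: set y4 = 1.
The clause (~y2) is unit, so y2 = 0.
The clause (~y6) is unit, so y6 = 0.
The clause (~y1) is unit, so y1 = 0.
All clauses are satisfied.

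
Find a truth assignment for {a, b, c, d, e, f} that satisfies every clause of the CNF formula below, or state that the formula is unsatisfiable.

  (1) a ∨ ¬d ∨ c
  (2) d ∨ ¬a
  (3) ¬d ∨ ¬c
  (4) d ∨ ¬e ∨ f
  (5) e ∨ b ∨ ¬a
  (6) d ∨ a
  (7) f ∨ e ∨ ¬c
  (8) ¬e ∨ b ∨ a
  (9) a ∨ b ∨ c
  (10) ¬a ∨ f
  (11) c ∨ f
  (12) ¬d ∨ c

Try d = True.
(¬c) alone gives c = False.
Now (c) is unsatisfied and unit — conflict.
Undo d and try d = False.
(¬a) alone gives a = False.
Now (a) is unsatisfied and unit — conflict.
Either choice for d ends in contradiction.

UNSATISFIABLE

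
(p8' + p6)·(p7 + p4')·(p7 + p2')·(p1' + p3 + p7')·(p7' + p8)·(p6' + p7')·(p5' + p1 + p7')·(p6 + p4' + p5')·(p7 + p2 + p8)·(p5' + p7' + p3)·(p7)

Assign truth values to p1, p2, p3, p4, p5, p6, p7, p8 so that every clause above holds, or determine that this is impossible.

UNSATISFIABLE

The clause (p7) is unit, so p7 = 1.
The clause (p8) is unit, so p8 = 1.
The clause (p6) is unit, so p6 = 1.
But (p6') is also a unit clause — contradiction.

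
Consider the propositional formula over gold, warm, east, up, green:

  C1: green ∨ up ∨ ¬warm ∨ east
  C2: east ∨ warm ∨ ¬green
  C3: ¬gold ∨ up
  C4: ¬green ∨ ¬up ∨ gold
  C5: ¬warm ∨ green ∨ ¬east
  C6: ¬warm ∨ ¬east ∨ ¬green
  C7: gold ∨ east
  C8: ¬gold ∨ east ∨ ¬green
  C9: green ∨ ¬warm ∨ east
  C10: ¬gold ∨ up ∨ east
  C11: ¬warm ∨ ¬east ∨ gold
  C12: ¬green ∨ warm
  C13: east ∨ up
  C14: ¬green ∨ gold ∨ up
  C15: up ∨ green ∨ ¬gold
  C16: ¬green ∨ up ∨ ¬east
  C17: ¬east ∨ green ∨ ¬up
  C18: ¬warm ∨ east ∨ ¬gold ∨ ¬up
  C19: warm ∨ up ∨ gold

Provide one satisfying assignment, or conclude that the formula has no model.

gold ↦ True,  warm ↦ False,  east ↦ False,  up ↦ True,  green ↦ False

Try gold = True.
(up) alone gives up = True.
Try east = False.
(¬green) alone gives green = False.
(¬warm) alone gives warm = False.
This assignment satisfies each clause.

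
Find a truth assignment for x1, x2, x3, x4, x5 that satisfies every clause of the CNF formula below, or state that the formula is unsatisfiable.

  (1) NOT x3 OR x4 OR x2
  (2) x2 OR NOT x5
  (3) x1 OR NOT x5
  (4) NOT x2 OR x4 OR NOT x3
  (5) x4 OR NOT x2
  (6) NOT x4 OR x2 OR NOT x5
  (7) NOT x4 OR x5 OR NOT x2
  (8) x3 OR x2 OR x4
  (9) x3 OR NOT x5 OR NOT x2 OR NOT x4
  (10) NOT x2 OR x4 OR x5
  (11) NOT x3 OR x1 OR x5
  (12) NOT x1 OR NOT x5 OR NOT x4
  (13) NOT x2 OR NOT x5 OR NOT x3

x1=false,  x2=false,  x3=false,  x4=true,  x5=false

Branch on x2: set x2 = false.
The clause (NOT x5) is unit, so x5 = false.
Branch on x3: set x3 = false.
The clause (x4) is unit, so x4 = true.
No clause remains; x1 is free.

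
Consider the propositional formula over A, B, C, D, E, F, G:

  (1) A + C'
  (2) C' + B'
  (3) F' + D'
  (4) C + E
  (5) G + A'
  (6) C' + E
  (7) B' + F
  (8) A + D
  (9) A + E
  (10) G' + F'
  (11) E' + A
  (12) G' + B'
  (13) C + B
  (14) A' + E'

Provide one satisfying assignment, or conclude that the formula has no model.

UNSATISFIABLE

Try A = 1.
The clause (G) is unit, so G = 1.
The clause (F') is unit, so F = 0.
The clause (B') is unit, so B = 0.
The clause (C) is unit, so C = 1.
The clause (E) is unit, so E = 1.
That conflicts with the unit clause (E').
Undo A and try A = 0.
The clause (C') is unit, so C = 0.
The clause (E) is unit, so E = 1.
That conflicts with the unit clause (E').
Either choice for A ends in contradiction.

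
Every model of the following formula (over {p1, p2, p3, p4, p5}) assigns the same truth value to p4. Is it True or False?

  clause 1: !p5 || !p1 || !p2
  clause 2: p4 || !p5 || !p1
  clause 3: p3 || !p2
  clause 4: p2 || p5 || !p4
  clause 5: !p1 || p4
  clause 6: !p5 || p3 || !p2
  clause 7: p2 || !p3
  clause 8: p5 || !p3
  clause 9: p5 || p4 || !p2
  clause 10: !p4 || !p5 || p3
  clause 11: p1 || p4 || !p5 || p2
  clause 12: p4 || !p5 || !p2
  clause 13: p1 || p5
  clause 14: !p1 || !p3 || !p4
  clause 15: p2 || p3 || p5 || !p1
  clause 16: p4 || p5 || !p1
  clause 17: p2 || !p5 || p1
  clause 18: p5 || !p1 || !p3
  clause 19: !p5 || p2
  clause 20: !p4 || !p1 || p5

True

Suppose p4 = false.
From the singleton clause (!p1), p1 = false.
From the singleton clause (p5), p5 = true.
From the singleton clause (p2), p2 = true.
Now (!p2) is unsatisfied and unit — conflict.
So every satisfying assignment has p4 = True.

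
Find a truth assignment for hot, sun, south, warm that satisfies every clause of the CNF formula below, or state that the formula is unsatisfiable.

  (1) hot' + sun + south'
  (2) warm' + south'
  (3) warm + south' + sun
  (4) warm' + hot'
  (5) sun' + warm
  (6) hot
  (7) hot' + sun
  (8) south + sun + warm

UNSATISFIABLE

(hot) alone gives hot = 1.
(warm') alone gives warm = 0.
(sun') alone gives sun = 0.
Now (sun) is unsatisfied and unit — conflict.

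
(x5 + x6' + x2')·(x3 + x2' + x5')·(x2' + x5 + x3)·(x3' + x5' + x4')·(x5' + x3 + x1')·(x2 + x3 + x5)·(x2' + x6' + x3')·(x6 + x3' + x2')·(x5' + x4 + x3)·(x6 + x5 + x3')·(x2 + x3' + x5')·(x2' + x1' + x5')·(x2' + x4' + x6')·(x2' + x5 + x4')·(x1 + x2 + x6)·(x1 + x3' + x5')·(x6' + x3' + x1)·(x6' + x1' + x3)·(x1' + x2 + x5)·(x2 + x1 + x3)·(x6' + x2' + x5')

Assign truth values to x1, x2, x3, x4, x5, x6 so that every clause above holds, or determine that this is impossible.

UNSATISFIABLE

Suppose x5 = 1.
Suppose x3 = 1.
(x4') alone gives x4 = 0.
(x2) alone gives x2 = 1.
(x6') alone gives x6 = 0.
But (x6) is also a unit clause — contradiction.
So x3 must be the other value — set x3 = 0.
(x2') alone gives x2 = 0.
(x1') alone gives x1 = 0.
But (x1) is also a unit clause — contradiction.
Neither x3 = 1 nor x3 = 0 works.
So x5 must be the other value — set x5 = 0.
Suppose x6 = 0.
(x3') alone gives x3 = 0.
(x2') alone gives x2 = 0.
But (x2) is also a unit clause — contradiction.
So x6 must be the other value — set x6 = 1.
(x2') alone gives x2 = 0.
(x3) alone gives x3 = 1.
(x1) alone gives x1 = 1.
But (x1') is also a unit clause — contradiction.
Neither x6 = 1 nor x6 = 0 works.
Neither x5 = 1 nor x5 = 0 works.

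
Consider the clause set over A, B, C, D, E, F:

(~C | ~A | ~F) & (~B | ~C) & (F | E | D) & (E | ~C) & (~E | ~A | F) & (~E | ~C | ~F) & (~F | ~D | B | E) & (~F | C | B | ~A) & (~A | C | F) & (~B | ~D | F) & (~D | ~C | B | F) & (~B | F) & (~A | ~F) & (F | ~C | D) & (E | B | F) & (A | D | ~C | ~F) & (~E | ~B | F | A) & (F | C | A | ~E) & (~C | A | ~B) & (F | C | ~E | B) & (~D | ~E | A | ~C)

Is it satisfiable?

Case B = 1:
Unit clause (~C) forces C = 0.
Unit clause (F) forces F = 1.
Unit clause (~A) forces A = 0.
Every clause is now satisfied; D, E are unconstrained.
A satisfying assignment: A ↦ 0, B ↦ 1, C ↦ 0, D ↦ 1, E ↦ 1, F ↦ 1.

Yes, satisfiable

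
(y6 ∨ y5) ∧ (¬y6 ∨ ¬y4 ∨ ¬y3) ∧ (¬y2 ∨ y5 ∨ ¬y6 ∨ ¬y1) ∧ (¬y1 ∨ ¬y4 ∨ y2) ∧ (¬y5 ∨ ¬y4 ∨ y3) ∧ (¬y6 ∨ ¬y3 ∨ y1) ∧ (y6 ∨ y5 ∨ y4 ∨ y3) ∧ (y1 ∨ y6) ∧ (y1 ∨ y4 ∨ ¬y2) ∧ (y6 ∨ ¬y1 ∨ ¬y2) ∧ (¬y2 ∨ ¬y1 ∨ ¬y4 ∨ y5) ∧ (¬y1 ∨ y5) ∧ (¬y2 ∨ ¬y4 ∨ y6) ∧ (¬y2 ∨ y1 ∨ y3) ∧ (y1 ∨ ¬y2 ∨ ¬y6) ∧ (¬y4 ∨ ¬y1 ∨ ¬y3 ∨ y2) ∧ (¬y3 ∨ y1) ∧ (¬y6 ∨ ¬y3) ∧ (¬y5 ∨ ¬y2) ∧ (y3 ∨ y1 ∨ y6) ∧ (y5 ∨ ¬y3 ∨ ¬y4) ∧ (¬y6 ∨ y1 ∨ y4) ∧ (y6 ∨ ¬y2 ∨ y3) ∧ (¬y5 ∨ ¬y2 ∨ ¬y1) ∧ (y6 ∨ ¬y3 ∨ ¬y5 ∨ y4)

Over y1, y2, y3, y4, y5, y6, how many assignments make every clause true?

There are 2^6 = 64 truth assignments over (y1, y2, y3, y4, y5, y6).
Split on y5. With y5 = True, the clauses containing y5 are satisfied and ¬y5 drops from the rest; 2 of the 2^5 = 32 assignments to the other variables satisfy what remains.
With y5 = False, by the same count on the reduced clause set, 1 assignment works.
(One model: y1=F, y2=F, y3=F, y4=T, y5=F, y6=T.)
Total: 2 + 1 = 3.

3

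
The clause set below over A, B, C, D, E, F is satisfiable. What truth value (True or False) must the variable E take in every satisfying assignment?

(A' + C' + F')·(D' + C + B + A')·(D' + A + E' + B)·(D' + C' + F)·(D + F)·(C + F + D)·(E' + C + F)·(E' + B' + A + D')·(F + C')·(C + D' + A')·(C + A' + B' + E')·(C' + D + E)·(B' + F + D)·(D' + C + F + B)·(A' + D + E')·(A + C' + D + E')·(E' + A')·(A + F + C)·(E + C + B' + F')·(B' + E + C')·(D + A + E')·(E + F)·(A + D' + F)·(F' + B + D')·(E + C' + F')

Suppose E = 1.
Unit clause (A') forces A = 0.
Unit clause (D) forces D = 1.
Unit clause (B) forces B = 1.
Now (B') is unsatisfied and unit — conflict.
So every satisfying assignment has E = False.

False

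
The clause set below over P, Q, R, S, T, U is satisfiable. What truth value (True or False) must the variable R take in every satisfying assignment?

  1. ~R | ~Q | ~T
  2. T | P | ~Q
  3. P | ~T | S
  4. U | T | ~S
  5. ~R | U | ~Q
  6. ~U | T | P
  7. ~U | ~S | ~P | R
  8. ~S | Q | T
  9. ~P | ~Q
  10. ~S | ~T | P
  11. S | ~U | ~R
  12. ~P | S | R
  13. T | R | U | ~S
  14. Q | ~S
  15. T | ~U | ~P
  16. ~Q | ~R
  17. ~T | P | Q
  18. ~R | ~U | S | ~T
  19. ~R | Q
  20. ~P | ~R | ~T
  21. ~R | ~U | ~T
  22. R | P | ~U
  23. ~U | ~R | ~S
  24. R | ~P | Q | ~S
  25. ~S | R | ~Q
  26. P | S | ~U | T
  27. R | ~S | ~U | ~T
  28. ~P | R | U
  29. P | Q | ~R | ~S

False

Suppose R = 1.
From the singleton clause (~Q), Q = 0.
Now (Q) is unsatisfied and unit — conflict.
So every satisfying assignment has R = False.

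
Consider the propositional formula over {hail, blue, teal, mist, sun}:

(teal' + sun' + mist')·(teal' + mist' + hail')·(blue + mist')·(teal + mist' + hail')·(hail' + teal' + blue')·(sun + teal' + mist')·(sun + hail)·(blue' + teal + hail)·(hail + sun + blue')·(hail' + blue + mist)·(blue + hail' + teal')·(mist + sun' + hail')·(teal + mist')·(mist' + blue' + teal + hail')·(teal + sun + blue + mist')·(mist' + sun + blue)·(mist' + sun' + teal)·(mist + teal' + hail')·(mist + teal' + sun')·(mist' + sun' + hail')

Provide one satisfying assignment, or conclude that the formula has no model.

hail=1, blue=1, teal=0, mist=0, sun=0

Try blue = 1.
Try hail = 1.
Unit clause (teal') forces teal = 0.
Unit clause (mist') forces mist = 0.
Unit clause (sun') forces sun = 0.
All clauses are satisfied.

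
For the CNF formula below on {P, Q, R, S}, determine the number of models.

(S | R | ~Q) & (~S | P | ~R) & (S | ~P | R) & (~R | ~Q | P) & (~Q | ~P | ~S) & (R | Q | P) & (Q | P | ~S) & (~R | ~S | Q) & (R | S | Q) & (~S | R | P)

There are 2^4 = 16 truth assignments over (P, Q, R, S).
Check each against the 10 clauses (columns in the order P, Q, R, S):
  F F F F  ✗ fails (R | Q | P)
  F F F T  ✗ fails (R | Q | P)
  F F T F  ✓ satisfies all
  F F T T  ✗ fails (~S | P | ~R)
  F T F F  ✗ fails (S | R | ~Q)
  F T F T  ✗ fails (~S | R | P)
  F T T F  ✗ fails (~R | ~Q | P)
  F T T T  ✗ fails (~S | P | ~R)
  T F F F  ✗ fails (S | ~P | R)
  T F F T  ✓ satisfies all
  T F T F  ✓ satisfies all
  T F T T  ✗ fails (~R | ~S | Q)
  T T F F  ✗ fails (S | R | ~Q)
  T T F T  ✗ fails (~Q | ~P | ~S)
  T T T F  ✓ satisfies all
  T T T T  ✗ fails (~Q | ~P | ~S)
4 of the 16 rows are models.

4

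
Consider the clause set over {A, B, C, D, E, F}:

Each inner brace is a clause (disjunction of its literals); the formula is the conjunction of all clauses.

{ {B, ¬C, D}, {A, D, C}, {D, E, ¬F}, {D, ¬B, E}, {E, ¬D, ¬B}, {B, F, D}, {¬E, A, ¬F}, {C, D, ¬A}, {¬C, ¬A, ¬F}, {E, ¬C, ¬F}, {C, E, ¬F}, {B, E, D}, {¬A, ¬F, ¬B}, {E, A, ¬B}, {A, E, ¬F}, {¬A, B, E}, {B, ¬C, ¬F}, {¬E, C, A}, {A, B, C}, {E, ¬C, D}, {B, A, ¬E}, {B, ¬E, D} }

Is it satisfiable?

Yes

Branch on B: set B = True.
Branch on D: set D = True.
The clause (E) is unit, so E = True.
Branch on A: set A = False.
The clause (¬F) is unit, so F = False.
The clause (C) is unit, so C = True.
Every clause now holds.
A satisfying assignment: A: False, B: True, C: True, D: True, E: True, F: False.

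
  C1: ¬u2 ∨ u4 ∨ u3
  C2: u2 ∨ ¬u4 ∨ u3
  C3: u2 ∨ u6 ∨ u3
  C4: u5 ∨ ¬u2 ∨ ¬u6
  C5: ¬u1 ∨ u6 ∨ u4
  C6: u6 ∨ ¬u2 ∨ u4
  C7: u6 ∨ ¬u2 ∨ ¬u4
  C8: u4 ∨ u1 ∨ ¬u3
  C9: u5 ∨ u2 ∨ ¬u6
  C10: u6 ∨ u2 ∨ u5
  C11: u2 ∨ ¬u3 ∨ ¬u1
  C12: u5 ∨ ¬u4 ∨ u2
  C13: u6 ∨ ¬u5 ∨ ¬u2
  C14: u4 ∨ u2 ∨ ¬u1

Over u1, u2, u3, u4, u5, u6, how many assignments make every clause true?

8

There are 2^6 = 64 truth assignments over (u1, u2, u3, u4, u5, u6).
Split on u4. With u4 = True, the clauses containing u4 are satisfied and ¬u4 drops from the rest; 6 of the 2^5 = 32 assignments to the other variables satisfy what remains.
With u4 = False, by the same count on the reduced clause set, 2 assignments work.
Total: 6 + 2 = 8.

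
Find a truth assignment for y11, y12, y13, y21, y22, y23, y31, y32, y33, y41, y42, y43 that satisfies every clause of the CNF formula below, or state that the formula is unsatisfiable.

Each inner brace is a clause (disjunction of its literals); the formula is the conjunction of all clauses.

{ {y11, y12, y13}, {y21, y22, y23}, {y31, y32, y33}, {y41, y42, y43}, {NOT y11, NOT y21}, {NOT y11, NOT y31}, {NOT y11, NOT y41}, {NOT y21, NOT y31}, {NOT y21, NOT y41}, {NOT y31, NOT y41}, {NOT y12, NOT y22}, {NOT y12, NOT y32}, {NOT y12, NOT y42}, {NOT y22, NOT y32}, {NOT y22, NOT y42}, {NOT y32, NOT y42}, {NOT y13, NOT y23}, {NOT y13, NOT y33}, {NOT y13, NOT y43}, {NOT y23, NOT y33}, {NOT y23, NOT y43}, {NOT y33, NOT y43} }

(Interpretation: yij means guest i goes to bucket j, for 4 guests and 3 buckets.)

Branch on y11: set y11 = false.
Branch on y12: set y12 = true.
Unit clause (NOT y22) forces y22 = false.
Unit clause (NOT y32) forces y32 = false.
Unit clause (NOT y42) forces y42 = false.
Branch on y21: set y21 = true.
Unit clause (NOT y31) forces y31 = false.
Unit clause (y33) forces y33 = true.
Unit clause (NOT y41) forces y41 = false.
Unit clause (y43) forces y43 = true.
But (NOT y43) is also a unit clause — contradiction.
That branch fails; take y21 = false instead.
Unit clause (y23) forces y23 = true.
Unit clause (NOT y13) forces y13 = false.
Unit clause (NOT y33) forces y33 = false.
Unit clause (y31) forces y31 = true.
Unit clause (NOT y41) forces y41 = false.
Unit clause (y43) forces y43 = true.
But (NOT y43) is also a unit clause — contradiction.
Neither y21 = true nor y21 = false works.
That branch fails; take y12 = false instead.
Unit clause (y13) forces y13 = true.
Unit clause (NOT y23) forces y23 = false.
Unit clause (NOT y33) forces y33 = false.
Unit clause (NOT y43) forces y43 = false.
Branch on y21: set y21 = true.
Unit clause (NOT y31) forces y31 = false.
Unit clause (y32) forces y32 = true.
Unit clause (NOT y41) forces y41 = false.
Unit clause (y42) forces y42 = true.
But (NOT y42) is also a unit clause — contradiction.
That branch fails; take y21 = false instead.
Unit clause (y22) forces y22 = true.
Unit clause (NOT y32) forces y32 = false.
Unit clause (y31) forces y31 = true.
Unit clause (NOT y41) forces y41 = false.
Unit clause (y42) forces y42 = true.
But (NOT y42) is also a unit clause — contradiction.
Neither y21 = true nor y21 = false works.
Neither y12 = true nor y12 = false works.
That branch fails; take y11 = true instead.
Unit clause (NOT y21) forces y21 = false.
Unit clause (NOT y31) forces y31 = false.
Unit clause (NOT y41) forces y41 = false.
Branch on y22: set y22 = true.
Unit clause (NOT y12) forces y12 = false.
Unit clause (NOT y32) forces y32 = false.
Unit clause (y33) forces y33 = true.
Unit clause (NOT y42) forces y42 = false.
Unit clause (y43) forces y43 = true.
But (NOT y43) is also a unit clause — contradiction.
That branch fails; take y22 = false instead.
Unit clause (y23) forces y23 = true.
Unit clause (NOT y13) forces y13 = false.
Unit clause (NOT y33) forces y33 = false.
Unit clause (y32) forces y32 = true.
Unit clause (NOT y12) forces y12 = false.
Unit clause (NOT y42) forces y42 = false.
Unit clause (y43) forces y43 = true.
But (NOT y43) is also a unit clause — contradiction.
Neither y22 = true nor y22 = false works.
Neither y11 = true nor y11 = false works.

UNSATISFIABLE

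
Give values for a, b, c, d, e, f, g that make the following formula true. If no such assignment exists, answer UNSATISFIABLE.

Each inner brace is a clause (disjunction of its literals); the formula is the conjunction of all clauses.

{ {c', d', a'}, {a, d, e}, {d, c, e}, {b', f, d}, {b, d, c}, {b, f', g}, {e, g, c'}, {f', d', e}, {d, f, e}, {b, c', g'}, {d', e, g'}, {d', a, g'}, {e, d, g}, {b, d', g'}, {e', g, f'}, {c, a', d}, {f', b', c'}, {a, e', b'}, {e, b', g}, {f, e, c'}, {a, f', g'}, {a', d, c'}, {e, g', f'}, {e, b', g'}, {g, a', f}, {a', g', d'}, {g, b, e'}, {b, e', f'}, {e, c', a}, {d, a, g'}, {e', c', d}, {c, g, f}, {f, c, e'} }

Branch on c: set c = 0.
Branch on d: set d = 1.
Branch on f: set f = 0.
(g) alone gives g = 1.
(e) alone gives e = 1.
That conflicts with the unit clause (e').
So f must be the other value — set f = 1.
(e) alone gives e = 1.
(g) alone gives g = 1.
(a) alone gives a = 1.
That conflicts with the unit clause (a').
Neither f = 1 nor f = 0 works.
So d must be the other value — set d = 0.
(e) alone gives e = 1.
(b) alone gives b = 1.
(f) alone gives f = 1.
(g) alone gives g = 1.
(a') alone gives a = 0.
That conflicts with the unit clause (a).
Neither d = 1 nor d = 0 works.
So c must be the other value — set c = 1.
Branch on d: set d = 0.
(a') alone gives a = 0.
(e) alone gives e = 1.
That conflicts with the unit clause (e').
So d must be the other value — set d = 1.
(a') alone gives a = 0.
(g') alone gives g = 0.
(e) alone gives e = 1.
(f') alone gives f = 0.
(b') alone gives b = 0.
That conflicts with the unit clause (b).
Neither d = 1 nor d = 0 works.
Neither c = 1 nor c = 0 works.

UNSATISFIABLE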